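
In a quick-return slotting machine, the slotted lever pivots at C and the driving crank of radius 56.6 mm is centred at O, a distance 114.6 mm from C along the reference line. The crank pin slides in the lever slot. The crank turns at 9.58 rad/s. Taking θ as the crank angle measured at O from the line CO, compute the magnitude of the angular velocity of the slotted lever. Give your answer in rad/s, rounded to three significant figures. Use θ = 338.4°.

3.12

ω = 9.58 rad/s
Crank pin A relative to C: A = (d + r cosθ, r sinθ); lever angle φ = atan2(r sinθ, d + r cosθ).
Differentiating tanφ: φ̇ = rω(d cosθ + r)/(d² + r² + 2dr cosθ).
d² + r² + 2dr cosθ = |CA|² = 0.0283985 m²;  d cosθ + r = +0.16315 m.
|ω_lever| = |0.0566·9.58·+0.16315| / 0.0283985 = 3.1152 rad/s.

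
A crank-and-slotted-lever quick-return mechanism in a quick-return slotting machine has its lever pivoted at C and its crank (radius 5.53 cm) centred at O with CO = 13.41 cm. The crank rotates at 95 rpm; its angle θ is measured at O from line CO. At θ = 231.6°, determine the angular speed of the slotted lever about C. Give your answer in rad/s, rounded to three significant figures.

1.30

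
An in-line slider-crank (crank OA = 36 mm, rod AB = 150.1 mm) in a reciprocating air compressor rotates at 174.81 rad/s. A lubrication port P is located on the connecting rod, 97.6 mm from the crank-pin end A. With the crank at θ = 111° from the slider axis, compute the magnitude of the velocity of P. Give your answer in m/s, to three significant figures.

5.59

ω = 174.8 rad/s.  Crank-pin speed |V_A| = rω = 6.2932 m/s, perpendicular to OA.
Rod angle: sinφ = −(r/L) sinθ ⇒ φ = -12.939°; ω_rod = −rω cosθ/√(L²−r²sin²θ) = +15.417 rad/s.
V_P = V_A + ω_rod × AP, with AP = 0.0976 m along the rod.
Components: V_Px = −rω sinθ − a·ω_rod·sinφ = -5.5383 m/s;  V_Py = rω cosθ + a·ω_rod·cosφ = -0.78882 m/s.
|V_P| = √(V_Px² + V_Py²) = 5.5942 m/s.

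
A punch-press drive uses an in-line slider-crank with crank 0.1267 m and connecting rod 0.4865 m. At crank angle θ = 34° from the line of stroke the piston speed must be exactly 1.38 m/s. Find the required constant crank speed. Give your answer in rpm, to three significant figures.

153

For an in-line slider-crank, |v_piston| = rω|sinθ|·[1 + r cosθ/√(L² − r² sin²θ)].
With r = 0.1267 m, L = 0.4865 m, θ = 34°: the bracketed kinematic factor |dx/dθ| = 0.086312 m.
ω = v/|dx/dθ| = 1.38/0.086312 = 15.989 rad/s.
N = 60ω/(2π) = 152.68 rpm.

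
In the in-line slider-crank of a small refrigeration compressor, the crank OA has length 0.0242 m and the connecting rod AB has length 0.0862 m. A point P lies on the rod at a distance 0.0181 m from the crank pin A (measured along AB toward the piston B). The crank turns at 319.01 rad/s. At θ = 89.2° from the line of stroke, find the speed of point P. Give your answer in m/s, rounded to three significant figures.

7.73

ω = 319 rad/s.  Crank-pin speed |V_A| = rω = 7.72 m/s, perpendicular to OA.
Rod angle: sinφ = −(r/L) sinθ ⇒ φ = -16.303°; ω_rod = −rω cosθ/√(L²−r²sin²θ) = -1.3028 rad/s.
V_P = V_A + ω_rod × AP, with AP = 0.0181 m along the rod.
Components: V_Px = −rω sinθ − a·ω_rod·sinφ = -7.7259 m/s;  V_Py = rω cosθ + a·ω_rod·cosφ = +0.085156 m/s.
|V_P| = √(V_Px² + V_Py²) = 7.7264 m/s.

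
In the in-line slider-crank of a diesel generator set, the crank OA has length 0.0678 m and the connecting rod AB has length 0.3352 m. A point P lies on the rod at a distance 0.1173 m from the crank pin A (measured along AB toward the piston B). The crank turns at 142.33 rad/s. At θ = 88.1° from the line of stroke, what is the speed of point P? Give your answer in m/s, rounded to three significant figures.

ω = 142.3 rad/s.  Crank-pin speed |V_A| = rω = 9.65 m/s, perpendicular to OA.
Rod angle: sinφ = −(r/L) sinθ ⇒ φ = -11.663°; ω_rod = −rω cosθ/√(L²−r²sin²θ) = -0.97462 rad/s.
V_P = V_A + ω_rod × AP, with AP = 0.1173 m along the rod.
Components: V_Px = −rω sinθ − a·ω_rod·sinφ = -9.6678 m/s;  V_Py = rω cosθ + a·ω_rod·cosφ = +0.20798 m/s.
|V_P| = √(V_Px² + V_Py²) = 9.67 m/s.

9.67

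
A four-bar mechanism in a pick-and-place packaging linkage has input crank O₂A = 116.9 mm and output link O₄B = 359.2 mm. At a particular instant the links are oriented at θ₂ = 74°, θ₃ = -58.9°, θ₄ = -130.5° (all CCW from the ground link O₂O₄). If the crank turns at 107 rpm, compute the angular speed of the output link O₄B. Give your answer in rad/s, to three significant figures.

2.82

ω₂ = 11.21 rad/s (from 107 rpm).
Differentiating the loop-closure r₂e^{iθ₂}+r₃e^{iθ₃}=r₁+r₄e^{iθ₄} gives r₂ω₂e^{iθ₂}+r₃ω₃e^{iθ₃}=r₄ω₄e^{iθ₄}.
Eliminating the other unknown: ω₄ = r₂ω₂ sin(θ₂−θ₃) / [r₄ sin(θ₄−θ₃)].
Numerator sine = +0.73254; denominator sine = -0.94888.
Result = 0.1169·11.21·(+0.73254) / (0.3592·(-0.94888)) = -2.8152 rad/s; magnitude 2.8152 rad/s.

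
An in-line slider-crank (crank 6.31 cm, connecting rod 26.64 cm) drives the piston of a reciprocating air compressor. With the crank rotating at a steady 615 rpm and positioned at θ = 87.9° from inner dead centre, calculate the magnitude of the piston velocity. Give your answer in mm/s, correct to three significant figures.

ω = 2π·615/60 = 64.4 rad/s
For an in-line slider-crank, x = r cosθ + √(L² − r² sin²θ), so v = −rω sinθ·[1 + r cosθ/√(L² − r² sin²θ)].
With r = 0.0631 m, L = 0.2664 m, θ = 87.9°: √(L² − r² sin²θ) = 0.25883 m.
v = −0.0631·64.4·0.99933·[1 + 0.0631·0.03664/0.25883] = -4.0974 m/s.
|v| = 4.0974 m/s = 4097.4 mm/s.

4100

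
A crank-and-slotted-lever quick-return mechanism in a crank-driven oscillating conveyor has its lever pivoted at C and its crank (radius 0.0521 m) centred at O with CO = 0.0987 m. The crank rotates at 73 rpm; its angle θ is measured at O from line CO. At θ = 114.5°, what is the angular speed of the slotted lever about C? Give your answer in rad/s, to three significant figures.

ω = 7.645 rad/s (from 73 rpm).
Crank pin A relative to C: A = (d + r cosθ, r sinθ); lever angle φ = atan2(r sinθ, d + r cosθ).
Differentiating tanφ: φ̇ = rω(d cosθ + r)/(d² + r² + 2dr cosθ).
d² + r² + 2dr cosθ = |CA|² = 0.00819117 m²;  d cosθ + r = +0.01117 m.
|ω_lever| = |0.0521·7.645·+0.01117| / 0.00819117 = 0.54311 rad/s.

0.543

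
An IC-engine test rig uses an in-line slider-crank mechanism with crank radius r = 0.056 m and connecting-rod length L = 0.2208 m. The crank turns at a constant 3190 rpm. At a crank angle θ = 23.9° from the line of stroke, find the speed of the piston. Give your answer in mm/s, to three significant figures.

ω = 2π·3190/60 = 334.1 rad/s
For an in-line slider-crank, x = r cosθ + √(L² − r² sin²θ), so v = −rω sinθ·[1 + r cosθ/√(L² − r² sin²θ)].
With r = 0.056 m, L = 0.2208 m, θ = 23.9°: √(L² − r² sin²θ) = 0.21963 m.
v = −0.056·334.1·0.40514·[1 + 0.056·0.91425/0.21963] = -9.3458 m/s.
|v| = 9.3458 m/s = 9345.8 mm/s.

9350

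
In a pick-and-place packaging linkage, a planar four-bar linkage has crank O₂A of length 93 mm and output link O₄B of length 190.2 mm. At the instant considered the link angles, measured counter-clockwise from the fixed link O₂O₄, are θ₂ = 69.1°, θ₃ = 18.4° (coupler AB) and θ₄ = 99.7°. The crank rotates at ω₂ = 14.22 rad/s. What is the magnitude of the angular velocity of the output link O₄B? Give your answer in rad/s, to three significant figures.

ω₂ = 14.22 rad/s
Differentiating the loop-closure r₂e^{iθ₂}+r₃e^{iθ₃}=r₁+r₄e^{iθ₄} gives r₂ω₂e^{iθ₂}+r₃ω₃e^{iθ₃}=r₄ω₄e^{iθ₄}.
Eliminating the other unknown: ω₄ = r₂ω₂ sin(θ₂−θ₃) / [r₄ sin(θ₄−θ₃)].
Numerator sine = +0.77384; denominator sine = +0.98849.
Result = 0.093·14.22·(+0.77384) / (0.1902·(+0.98849)) = +5.4431 rad/s; magnitude 5.4431 rad/s.

5.44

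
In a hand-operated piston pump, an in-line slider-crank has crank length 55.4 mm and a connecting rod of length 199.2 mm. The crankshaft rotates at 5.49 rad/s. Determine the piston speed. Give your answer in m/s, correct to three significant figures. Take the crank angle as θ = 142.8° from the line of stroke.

0.143

ω = 5.49 rad/s
For an in-line slider-crank, x = r cosθ + √(L² − r² sin²θ), so v = −rω sinθ·[1 + r cosθ/√(L² − r² sin²θ)].
With r = 0.0554 m, L = 0.1992 m, θ = 142.8°: √(L² − r² sin²θ) = 0.19636 m.
v = −0.0554·5.49·0.60460·[1 + 0.0554·-0.79653/0.19636] = -0.14256 m/s.
|v| = 0.14256 m/s.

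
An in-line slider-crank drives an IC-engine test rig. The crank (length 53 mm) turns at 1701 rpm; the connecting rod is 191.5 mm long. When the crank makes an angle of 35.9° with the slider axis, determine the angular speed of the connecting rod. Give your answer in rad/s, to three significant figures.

40.5

ω = 178.1 rad/s (converted from 1701 rpm).
The rod makes angle φ with the slider axis where L sinφ = r sinθ; differentiating, L cosφ·φ̇ = r ω cosθ.
L cosφ = √(L² − r² sin²θ) = 0.18896 m.
|ω_rod| = r ω |cosθ| / √(L² − r² sin²θ) = 0.053·178.1·0.81004/0.18896 = 40.471 rad/s.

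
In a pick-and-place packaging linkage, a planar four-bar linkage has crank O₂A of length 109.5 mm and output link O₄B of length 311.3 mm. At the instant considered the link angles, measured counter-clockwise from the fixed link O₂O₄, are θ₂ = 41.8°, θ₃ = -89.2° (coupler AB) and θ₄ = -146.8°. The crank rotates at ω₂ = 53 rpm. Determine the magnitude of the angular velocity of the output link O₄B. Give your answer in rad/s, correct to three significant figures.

ω₂ = 5.55 rad/s (from 53 rpm).
Differentiating the loop-closure r₂e^{iθ₂}+r₃e^{iθ₃}=r₁+r₄e^{iθ₄} gives r₂ω₂e^{iθ₂}+r₃ω₃e^{iθ₃}=r₄ω₄e^{iθ₄}.
Eliminating the other unknown: ω₄ = r₂ω₂ sin(θ₂−θ₃) / [r₄ sin(θ₄−θ₃)].
Numerator sine = +0.75471; denominator sine = -0.84433.
Result = 0.1095·5.55·(+0.75471) / (0.3113·(-0.84433)) = -1.7451 rad/s; magnitude 1.7451 rad/s.

1.75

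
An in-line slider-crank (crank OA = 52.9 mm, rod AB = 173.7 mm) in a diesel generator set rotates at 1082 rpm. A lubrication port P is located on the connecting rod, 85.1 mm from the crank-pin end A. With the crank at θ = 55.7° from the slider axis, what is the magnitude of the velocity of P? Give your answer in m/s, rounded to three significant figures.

ω = 113.3 rad/s.  Crank-pin speed |V_A| = rω = 5.9939 m/s, perpendicular to OA.
Rod angle: sinφ = −(r/L) sinθ ⇒ φ = -14.571°; ω_rod = −rω cosθ/√(L²−r²sin²θ) = -20.092 rad/s.
V_P = V_A + ω_rod × AP, with AP = 0.0851 m along the rod.
Components: V_Px = −rω sinθ − a·ω_rod·sinφ = -5.3817 m/s;  V_Py = rω cosθ + a·ω_rod·cosφ = +1.7229 m/s.
|V_P| = √(V_Px² + V_Py²) = 5.6508 m/s.

5.65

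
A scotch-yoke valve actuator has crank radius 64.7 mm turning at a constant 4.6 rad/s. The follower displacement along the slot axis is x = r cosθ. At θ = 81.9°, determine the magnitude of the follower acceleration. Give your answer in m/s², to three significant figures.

0.193

ω = 4.6 rad/s
x = r cosθ ⇒ ẍ = −rω² cosθ (ω constant).
|a| = rω²|cosθ| = 0.0647·(4.6)²·|cos 81.9°| = 0.1929 m/s².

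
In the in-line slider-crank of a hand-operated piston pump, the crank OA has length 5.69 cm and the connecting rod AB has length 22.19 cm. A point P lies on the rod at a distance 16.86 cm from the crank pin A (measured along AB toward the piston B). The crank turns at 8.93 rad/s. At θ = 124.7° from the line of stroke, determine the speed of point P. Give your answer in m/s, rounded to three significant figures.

ω = 8.93 rad/s.  Crank-pin speed |V_A| = rω = 0.50812 m/s, perpendicular to OA.
Rod angle: sinφ = −(r/L) sinθ ⇒ φ = -12.170°; ω_rod = −rω cosθ/√(L²−r²sin²θ) = +1.3335 rad/s.
V_P = V_A + ω_rod × AP, with AP = 0.1686 m along the rod.
Components: V_Px = −rω sinθ − a·ω_rod·sinφ = -0.37035 m/s;  V_Py = rω cosθ + a·ω_rod·cosφ = -0.06948 m/s.
|V_P| = √(V_Px² + V_Py²) = 0.37681 m/s.

0.377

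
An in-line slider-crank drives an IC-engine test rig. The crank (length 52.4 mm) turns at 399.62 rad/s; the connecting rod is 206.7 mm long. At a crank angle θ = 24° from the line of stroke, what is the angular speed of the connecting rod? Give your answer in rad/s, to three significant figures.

ω = 399.6 rad/s
The rod makes angle φ with the slider axis where L sinφ = r sinθ; differentiating, L cosφ·φ̇ = r ω cosθ.
L cosφ = √(L² − r² sin²θ) = 0.2056 m.
|ω_rod| = r ω |cosθ| / √(L² − r² sin²θ) = 0.0524·399.6·0.91355/0.2056 = 93.044 rad/s.

93.0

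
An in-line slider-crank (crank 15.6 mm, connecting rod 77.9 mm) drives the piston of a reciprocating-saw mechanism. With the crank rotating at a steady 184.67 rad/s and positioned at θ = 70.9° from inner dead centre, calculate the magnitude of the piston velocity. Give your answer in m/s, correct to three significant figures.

2.90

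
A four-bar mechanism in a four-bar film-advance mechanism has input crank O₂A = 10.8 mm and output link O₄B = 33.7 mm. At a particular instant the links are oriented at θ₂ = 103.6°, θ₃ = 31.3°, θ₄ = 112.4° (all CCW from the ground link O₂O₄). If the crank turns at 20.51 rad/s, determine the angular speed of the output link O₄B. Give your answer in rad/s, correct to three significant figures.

ω₂ = 20.51 rad/s
Differentiating the loop-closure r₂e^{iθ₂}+r₃e^{iθ₃}=r₁+r₄e^{iθ₄} gives r₂ω₂e^{iθ₂}+r₃ω₃e^{iθ₃}=r₄ω₄e^{iθ₄}.
Eliminating the other unknown: ω₄ = r₂ω₂ sin(θ₂−θ₃) / [r₄ sin(θ₄−θ₃)].
Numerator sine = +0.95266; denominator sine = +0.98796.
Result = 0.0108·20.51·(+0.95266) / (0.0337·(+0.98796)) = +6.3381 rad/s; magnitude 6.3381 rad/s.

6.34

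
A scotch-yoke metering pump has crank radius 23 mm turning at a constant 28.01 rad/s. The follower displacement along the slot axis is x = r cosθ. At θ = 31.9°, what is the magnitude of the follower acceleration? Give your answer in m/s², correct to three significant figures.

ω = 28.01 rad/s
x = r cosθ ⇒ ẍ = −rω² cosθ (ω constant).
|a| = rω²|cosθ| = 0.023·(28.01)²·|cos 31.9°| = 15.32 m/s².

15.3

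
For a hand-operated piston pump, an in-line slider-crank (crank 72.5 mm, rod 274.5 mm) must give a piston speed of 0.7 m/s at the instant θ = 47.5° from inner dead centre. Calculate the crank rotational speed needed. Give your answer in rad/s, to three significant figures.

For an in-line slider-crank, |v_piston| = rω|sinθ|·[1 + r cosθ/√(L² − r² sin²θ)].
With r = 0.0725 m, L = 0.2745 m, θ = 47.5°: the bracketed kinematic factor |dx/dθ| = 0.063177 m.
ω = v/|dx/dθ| = 0.7/0.063177 = 11.08 rad/s.

11.1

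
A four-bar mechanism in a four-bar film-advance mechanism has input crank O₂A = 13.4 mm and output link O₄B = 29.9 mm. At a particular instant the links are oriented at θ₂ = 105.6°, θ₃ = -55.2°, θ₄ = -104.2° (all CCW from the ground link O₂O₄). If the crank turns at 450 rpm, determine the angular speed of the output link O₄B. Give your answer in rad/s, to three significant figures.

9.20

ω₂ = 47.12 rad/s (from 450 rpm).
Differentiating the loop-closure r₂e^{iθ₂}+r₃e^{iθ₃}=r₁+r₄e^{iθ₄} gives r₂ω₂e^{iθ₂}+r₃ω₃e^{iθ₃}=r₄ω₄e^{iθ₄}.
Eliminating the other unknown: ω₄ = r₂ω₂ sin(θ₂−θ₃) / [r₄ sin(θ₄−θ₃)].
Numerator sine = +0.32887; denominator sine = -0.75471.
Result = 0.0134·47.12·(+0.32887) / (0.0299·(-0.75471)) = -9.2027 rad/s; magnitude 9.2027 rad/s.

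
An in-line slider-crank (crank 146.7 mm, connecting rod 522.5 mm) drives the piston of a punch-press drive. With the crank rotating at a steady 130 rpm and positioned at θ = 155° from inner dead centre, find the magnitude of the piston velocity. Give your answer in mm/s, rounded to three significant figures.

628

ω = 2π·130/60 = 13.61 rad/s
For an in-line slider-crank, x = r cosθ + √(L² − r² sin²θ), so v = −rω sinθ·[1 + r cosθ/√(L² − r² sin²θ)].
With r = 0.1467 m, L = 0.5225 m, θ = 155°: √(L² − r² sin²θ) = 0.51881 m.
v = −0.1467·13.61·0.42262·[1 + 0.1467·-0.90631/0.51881] = -0.62772 m/s.
|v| = 0.62772 m/s = 627.72 mm/s.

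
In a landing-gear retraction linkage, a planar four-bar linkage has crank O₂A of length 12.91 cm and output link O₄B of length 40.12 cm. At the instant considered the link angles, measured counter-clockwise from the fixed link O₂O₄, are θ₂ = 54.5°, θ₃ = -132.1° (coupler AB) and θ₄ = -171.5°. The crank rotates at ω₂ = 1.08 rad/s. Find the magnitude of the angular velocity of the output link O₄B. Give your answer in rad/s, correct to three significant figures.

ω₂ = 1.08 rad/s
Differentiating the loop-closure r₂e^{iθ₂}+r₃e^{iθ₃}=r₁+r₄e^{iθ₄} gives r₂ω₂e^{iθ₂}+r₃ω₃e^{iθ₃}=r₄ω₄e^{iθ₄}.
Eliminating the other unknown: ω₄ = r₂ω₂ sin(θ₂−θ₃) / [r₄ sin(θ₄−θ₃)].
Numerator sine = -0.11494; denominator sine = -0.63473.
Result = 0.1291·1.08·(-0.11494) / (0.4012·(-0.63473)) = +0.06293 rad/s; magnitude 0.06293 rad/s.

0.0629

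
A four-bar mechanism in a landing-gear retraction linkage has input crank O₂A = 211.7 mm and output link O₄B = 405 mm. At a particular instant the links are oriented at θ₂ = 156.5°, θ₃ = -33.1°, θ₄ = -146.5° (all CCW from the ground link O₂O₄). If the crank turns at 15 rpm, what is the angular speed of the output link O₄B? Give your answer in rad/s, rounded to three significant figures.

0.149

ω₂ = 1.571 rad/s (from 15 rpm).
Differentiating the loop-closure r₂e^{iθ₂}+r₃e^{iθ₃}=r₁+r₄e^{iθ₄} gives r₂ω₂e^{iθ₂}+r₃ω₃e^{iθ₃}=r₄ω₄e^{iθ₄}.
Eliminating the other unknown: ω₄ = r₂ω₂ sin(θ₂−θ₃) / [r₄ sin(θ₄−θ₃)].
Numerator sine = -0.16677; denominator sine = -0.91775.
Result = 0.2117·1.571·(-0.16677) / (0.405·(-0.91775)) = +0.1492 rad/s; magnitude 0.1492 rad/s.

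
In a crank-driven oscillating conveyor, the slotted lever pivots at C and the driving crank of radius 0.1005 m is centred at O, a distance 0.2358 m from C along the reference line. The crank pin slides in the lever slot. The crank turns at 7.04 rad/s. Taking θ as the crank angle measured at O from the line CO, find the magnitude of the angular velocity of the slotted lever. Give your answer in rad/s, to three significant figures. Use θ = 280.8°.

1.37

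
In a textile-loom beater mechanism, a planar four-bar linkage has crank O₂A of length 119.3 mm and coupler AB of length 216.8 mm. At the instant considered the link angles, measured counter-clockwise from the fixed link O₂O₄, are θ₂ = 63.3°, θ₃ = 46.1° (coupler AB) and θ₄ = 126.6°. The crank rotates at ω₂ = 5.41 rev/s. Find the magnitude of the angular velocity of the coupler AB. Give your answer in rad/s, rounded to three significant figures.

16.9

ω₂ = 33.99 rad/s (from 5.41 rev/s).
Differentiating the loop-closure r₂e^{iθ₂}+r₃e^{iθ₃}=r₁+r₄e^{iθ₄} gives r₂ω₂e^{iθ₂}+r₃ω₃e^{iθ₃}=r₄ω₄e^{iθ₄}.
Eliminating the other unknown: ω₃ = r₂ω₂ sin(θ₄−θ₂) / [r₃ sin(θ₃−θ₄)].
Numerator sine = +0.89337; denominator sine = -0.98629.
Result = 0.1193·33.99·(+0.89337) / (0.2168·(-0.98629)) = -16.943 rad/s; magnitude 16.943 rad/s.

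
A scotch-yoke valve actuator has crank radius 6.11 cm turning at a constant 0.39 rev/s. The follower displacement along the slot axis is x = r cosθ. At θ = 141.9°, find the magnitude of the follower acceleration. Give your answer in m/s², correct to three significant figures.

ω = 2.45 rad/s (from 0.39 rev/s).
x = r cosθ ⇒ ẍ = −rω² cosθ (ω constant).
|a| = rω²|cosθ| = 0.0611·(2.45)²·|cos 141.9°| = 0.28871 m/s².

0.289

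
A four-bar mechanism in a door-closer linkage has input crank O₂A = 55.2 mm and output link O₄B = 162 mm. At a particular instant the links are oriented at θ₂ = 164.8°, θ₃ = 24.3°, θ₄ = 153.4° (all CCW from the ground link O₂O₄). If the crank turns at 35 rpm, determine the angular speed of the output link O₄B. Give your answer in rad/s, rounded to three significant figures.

1.02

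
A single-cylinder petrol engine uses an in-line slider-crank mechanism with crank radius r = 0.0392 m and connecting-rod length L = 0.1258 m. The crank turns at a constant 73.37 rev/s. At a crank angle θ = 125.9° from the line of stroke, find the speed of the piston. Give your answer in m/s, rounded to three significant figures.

ω = 2π·73.4 = 461 rad/s
For an in-line slider-crank, x = r cosθ + √(L² − r² sin²θ), so v = −rω sinθ·[1 + r cosθ/√(L² − r² sin²θ)].
With r = 0.0392 m, L = 0.1258 m, θ = 125.9°: √(L² − r² sin²θ) = 0.12173 m.
v = −0.0392·461·0.81004·[1 + 0.0392·-0.58637/0.12173] = -11.874 m/s.
|v| = 11.874 m/s.

11.9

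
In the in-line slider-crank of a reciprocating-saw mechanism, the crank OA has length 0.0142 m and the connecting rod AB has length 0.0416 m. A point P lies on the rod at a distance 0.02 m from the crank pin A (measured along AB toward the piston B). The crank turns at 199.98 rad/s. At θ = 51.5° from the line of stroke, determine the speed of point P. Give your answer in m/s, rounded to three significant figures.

2.62

ω = 200 rad/s.  Crank-pin speed |V_A| = rω = 2.8397 m/s, perpendicular to OA.
Rod angle: sinφ = −(r/L) sinθ ⇒ φ = -15.494°; ω_rod = −rω cosθ/√(L²−r²sin²θ) = -44.097 rad/s.
V_P = V_A + ω_rod × AP, with AP = 0.02 m along the rod.
Components: V_Px = −rω sinθ − a·ω_rod·sinφ = -2.458 m/s;  V_Py = rω cosθ + a·ω_rod·cosφ = +0.91788 m/s.
|V_P| = √(V_Px² + V_Py²) = 2.6238 m/s.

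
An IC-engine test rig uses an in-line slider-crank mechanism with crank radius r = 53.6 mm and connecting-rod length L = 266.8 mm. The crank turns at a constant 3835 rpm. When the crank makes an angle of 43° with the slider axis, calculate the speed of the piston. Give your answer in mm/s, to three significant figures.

16900

ω = 2π·3835/60 = 401.6 rad/s
For an in-line slider-crank, x = r cosθ + √(L² − r² sin²θ), so v = −rω sinθ·[1 + r cosθ/√(L² − r² sin²θ)].
With r = 0.0536 m, L = 0.2668 m, θ = 43°: √(L² − r² sin²θ) = 0.26428 m.
v = −0.0536·401.6·0.68200·[1 + 0.0536·0.73135/0.26428] = -16.858 m/s.
|v| = 16.858 m/s = 16858 mm/s.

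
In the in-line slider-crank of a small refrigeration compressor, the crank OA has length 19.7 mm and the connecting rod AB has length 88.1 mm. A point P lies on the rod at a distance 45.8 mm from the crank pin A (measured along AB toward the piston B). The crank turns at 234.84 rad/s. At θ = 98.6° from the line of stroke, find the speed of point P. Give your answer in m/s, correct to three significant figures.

4.51

ω = 234.8 rad/s.  Crank-pin speed |V_A| = rω = 4.6263 m/s, perpendicular to OA.
Rod angle: sinφ = −(r/L) sinθ ⇒ φ = -12.773°; ω_rod = −rω cosθ/√(L²−r²sin²θ) = +8.0517 rad/s.
V_P = V_A + ω_rod × AP, with AP = 0.0458 m along the rod.
Components: V_Px = −rω sinθ − a·ω_rod·sinφ = -4.4928 m/s;  V_Py = rω cosθ + a·ω_rod·cosφ = -0.33216 m/s.
|V_P| = √(V_Px² + V_Py²) = 4.5051 m/s.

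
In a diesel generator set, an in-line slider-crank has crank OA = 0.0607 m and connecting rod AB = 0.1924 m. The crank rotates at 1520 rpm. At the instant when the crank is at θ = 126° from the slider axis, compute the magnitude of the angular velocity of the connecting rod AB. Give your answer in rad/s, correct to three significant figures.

ω = 159.2 rad/s (converted from 1520 rpm).
The rod makes angle φ with the slider axis where L sinφ = r sinθ; differentiating, L cosφ·φ̇ = r ω cosθ.
L cosφ = √(L² − r² sin²θ) = 0.18603 m.
|ω_rod| = r ω |cosθ| / √(L² − r² sin²θ) = 0.0607·159.2·0.58779/0.18603 = 30.528 rad/s.

30.5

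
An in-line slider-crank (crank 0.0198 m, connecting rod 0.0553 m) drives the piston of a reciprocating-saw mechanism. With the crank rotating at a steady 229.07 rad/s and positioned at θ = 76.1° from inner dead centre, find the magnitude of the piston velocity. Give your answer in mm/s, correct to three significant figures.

4810

ω = 229.1 rad/s
For an in-line slider-crank, x = r cosθ + √(L² − r² sin²θ), so v = −rω sinθ·[1 + r cosθ/√(L² − r² sin²θ)].
With r = 0.0198 m, L = 0.0553 m, θ = 76.1°: √(L² − r² sin²θ) = 0.051852 m.
v = −0.0198·229.1·0.97072·[1 + 0.0198·0.24023/0.051852] = -4.8066 m/s.
|v| = 4.8066 m/s = 4806.6 mm/s.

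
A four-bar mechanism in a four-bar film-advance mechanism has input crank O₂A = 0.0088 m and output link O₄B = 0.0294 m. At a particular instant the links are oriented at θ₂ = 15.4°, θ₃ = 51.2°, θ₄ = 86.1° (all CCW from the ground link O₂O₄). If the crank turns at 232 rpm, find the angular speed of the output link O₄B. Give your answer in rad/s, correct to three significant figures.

7.43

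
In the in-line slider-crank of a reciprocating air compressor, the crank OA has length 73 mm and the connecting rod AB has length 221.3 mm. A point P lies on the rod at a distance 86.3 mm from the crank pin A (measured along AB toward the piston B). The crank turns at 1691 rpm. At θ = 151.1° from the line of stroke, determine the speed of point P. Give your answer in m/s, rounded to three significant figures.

8.85

ω = 177.1 rad/s.  Crank-pin speed |V_A| = rω = 12.927 m/s, perpendicular to OA.
Rod angle: sinφ = −(r/L) sinθ ⇒ φ = -9.173°; ω_rod = −rω cosθ/√(L²−r²sin²θ) = +51.801 rad/s.
V_P = V_A + ω_rod × AP, with AP = 0.0863 m along the rod.
Components: V_Px = −rω sinθ − a·ω_rod·sinφ = -5.5347 m/s;  V_Py = rω cosθ + a·ω_rod·cosφ = -6.9038 m/s.
|V_P| = √(V_Px² + V_Py²) = 8.8484 m/s.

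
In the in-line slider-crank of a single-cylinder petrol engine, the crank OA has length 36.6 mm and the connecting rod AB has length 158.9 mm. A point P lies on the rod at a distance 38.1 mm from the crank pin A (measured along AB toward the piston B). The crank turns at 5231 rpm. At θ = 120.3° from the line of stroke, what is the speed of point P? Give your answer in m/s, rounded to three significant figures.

18.5

ω = 547.8 rad/s.  Crank-pin speed |V_A| = rω = 20.049 m/s, perpendicular to OA.
Rod angle: sinφ = −(r/L) sinθ ⇒ φ = -11.471°; ω_rod = −rω cosθ/√(L²−r²sin²θ) = +64.956 rad/s.
V_P = V_A + ω_rod × AP, with AP = 0.0381 m along the rod.
Components: V_Px = −rω sinθ − a·ω_rod·sinφ = -16.818 m/s;  V_Py = rω cosθ + a·ω_rod·cosφ = -7.6899 m/s.
|V_P| = √(V_Px² + V_Py²) = 18.493 m/s.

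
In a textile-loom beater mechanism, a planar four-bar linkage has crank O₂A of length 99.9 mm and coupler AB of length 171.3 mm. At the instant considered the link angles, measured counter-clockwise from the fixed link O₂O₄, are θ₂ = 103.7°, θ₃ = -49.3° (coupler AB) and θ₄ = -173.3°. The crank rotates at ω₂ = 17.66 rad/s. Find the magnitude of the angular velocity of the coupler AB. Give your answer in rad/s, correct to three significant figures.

12.3

ω₂ = 17.66 rad/s
Differentiating the loop-closure r₂e^{iθ₂}+r₃e^{iθ₃}=r₁+r₄e^{iθ₄} gives r₂ω₂e^{iθ₂}+r₃ω₃e^{iθ₃}=r₄ω₄e^{iθ₄}.
Eliminating the other unknown: ω₃ = r₂ω₂ sin(θ₄−θ₂) / [r₃ sin(θ₃−θ₄)].
Numerator sine = +0.99255; denominator sine = +0.82904.
Result = 0.0999·17.66·(+0.99255) / (0.1713·(+0.82904)) = +12.33 rad/s; magnitude 12.33 rad/s.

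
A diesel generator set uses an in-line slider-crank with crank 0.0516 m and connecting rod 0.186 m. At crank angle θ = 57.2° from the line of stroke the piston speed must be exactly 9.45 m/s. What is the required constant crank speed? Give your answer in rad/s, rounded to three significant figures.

For an in-line slider-crank, |v_piston| = rω|sinθ|·[1 + r cosθ/√(L² − r² sin²θ)].
With r = 0.0516 m, L = 0.186 m, θ = 57.2°: the bracketed kinematic factor |dx/dθ| = 0.050076 m.
ω = v/|dx/dθ| = 9.45/0.050076 = 188.71 rad/s.

189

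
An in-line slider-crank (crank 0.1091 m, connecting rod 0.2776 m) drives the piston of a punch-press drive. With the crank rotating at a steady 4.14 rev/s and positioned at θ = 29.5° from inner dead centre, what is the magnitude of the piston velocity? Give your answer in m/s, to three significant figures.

1.88

ω = 2π·4.14 = 26.01 rad/s
For an in-line slider-crank, x = r cosθ + √(L² − r² sin²θ), so v = −rω sinθ·[1 + r cosθ/√(L² − r² sin²θ)].
With r = 0.1091 m, L = 0.2776 m, θ = 29.5°: √(L² − r² sin²θ) = 0.27235 m.
v = −0.1091·26.01·0.49242·[1 + 0.1091·0.87036/0.27235] = -1.8847 m/s.
|v| = 1.8847 m/s.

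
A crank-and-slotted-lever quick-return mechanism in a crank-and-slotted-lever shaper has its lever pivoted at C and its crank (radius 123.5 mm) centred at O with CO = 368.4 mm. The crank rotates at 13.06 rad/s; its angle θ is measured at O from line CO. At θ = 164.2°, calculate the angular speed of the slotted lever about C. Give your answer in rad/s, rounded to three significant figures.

ω = 13.06 rad/s
Crank pin A relative to C: A = (d + r cosθ, r sinθ); lever angle φ = atan2(r sinθ, d + r cosθ).
Differentiating tanφ: φ̇ = rω(d cosθ + r)/(d² + r² + 2dr cosθ).
d² + r² + 2dr cosθ = |CA|² = 0.063414 m²;  d cosθ + r = -0.23098 m.
|ω_lever| = |0.1235·13.06·-0.23098| / 0.063414 = 5.8749 rad/s.

5.87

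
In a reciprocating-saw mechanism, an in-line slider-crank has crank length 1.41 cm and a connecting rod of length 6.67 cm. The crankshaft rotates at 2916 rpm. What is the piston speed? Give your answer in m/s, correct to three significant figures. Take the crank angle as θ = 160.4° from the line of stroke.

ω = 2π·2916/60 = 305.4 rad/s
For an in-line slider-crank, x = r cosθ + √(L² − r² sin²θ), so v = −rω sinθ·[1 + r cosθ/√(L² − r² sin²θ)].
With r = 0.0141 m, L = 0.0667 m, θ = 160.4°: √(L² − r² sin²θ) = 0.066532 m.
v = −0.0141·305.4·0.33545·[1 + 0.0141·-0.94206/0.066532] = -1.156 m/s.
|v| = 1.156 m/s.

1.16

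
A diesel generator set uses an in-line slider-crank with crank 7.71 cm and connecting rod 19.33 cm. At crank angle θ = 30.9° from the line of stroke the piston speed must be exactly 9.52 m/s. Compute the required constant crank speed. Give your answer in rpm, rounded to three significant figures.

For an in-line slider-crank, |v_piston| = rω|sinθ|·[1 + r cosθ/√(L² − r² sin²θ)].
With r = 0.0771 m, L = 0.1933 m, θ = 30.9°: the bracketed kinematic factor |dx/dθ| = 0.053439 m.
ω = v/|dx/dθ| = 9.52/0.053439 = 178.15 rad/s.
N = 60ω/(2π) = 1701.2 rpm.

1700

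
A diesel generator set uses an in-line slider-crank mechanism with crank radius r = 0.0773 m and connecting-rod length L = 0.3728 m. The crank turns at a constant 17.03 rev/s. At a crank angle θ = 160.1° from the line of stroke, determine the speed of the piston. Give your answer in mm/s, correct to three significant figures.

2270

ω = 2π·17 = 107 rad/s
For an in-line slider-crank, x = r cosθ + √(L² − r² sin²θ), so v = −rω sinθ·[1 + r cosθ/√(L² − r² sin²θ)].
With r = 0.0773 m, L = 0.3728 m, θ = 160.1°: √(L² − r² sin²θ) = 0.37187 m.
v = −0.0773·107·0.34038·[1 + 0.0773·-0.94029/0.37187] = -2.2651 m/s.
|v| = 2.2651 m/s = 2265.1 mm/s.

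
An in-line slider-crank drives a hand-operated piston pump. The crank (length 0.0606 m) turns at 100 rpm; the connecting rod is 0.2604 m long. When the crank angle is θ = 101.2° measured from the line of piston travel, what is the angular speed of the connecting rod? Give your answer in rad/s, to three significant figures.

ω = 10.47 rad/s (converted from 100 rpm).
The rod makes angle φ with the slider axis where L sinφ = r sinθ; differentiating, L cosφ·φ̇ = r ω cosθ.
L cosφ = √(L² − r² sin²θ) = 0.25352 m.
|ω_rod| = r ω |cosθ| / √(L² − r² sin²θ) = 0.0606·10.47·0.19423/0.25352 = 0.48619 rad/s.

0.486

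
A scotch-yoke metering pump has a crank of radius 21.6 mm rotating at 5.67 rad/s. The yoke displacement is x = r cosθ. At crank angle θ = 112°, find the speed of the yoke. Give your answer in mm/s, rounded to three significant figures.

114

ω = 5.67 rad/s
x = r cosθ ⇒ ẋ = −rω sinθ.
|v| = rω|sinθ| = 0.0216·5.67·|sin 112°| = 0.11355 m/s = 113.55 mm/s.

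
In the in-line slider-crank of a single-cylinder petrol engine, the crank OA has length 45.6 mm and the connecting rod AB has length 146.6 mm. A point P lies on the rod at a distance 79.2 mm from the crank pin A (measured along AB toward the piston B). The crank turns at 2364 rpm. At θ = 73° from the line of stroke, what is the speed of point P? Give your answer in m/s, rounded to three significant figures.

11.5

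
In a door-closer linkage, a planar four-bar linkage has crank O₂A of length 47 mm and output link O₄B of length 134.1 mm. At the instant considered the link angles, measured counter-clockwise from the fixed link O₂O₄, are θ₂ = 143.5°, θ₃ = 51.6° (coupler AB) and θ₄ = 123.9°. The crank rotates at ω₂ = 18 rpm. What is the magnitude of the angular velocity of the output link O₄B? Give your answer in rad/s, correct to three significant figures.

0.693

ω₂ = 1.885 rad/s (from 18 rpm).
Differentiating the loop-closure r₂e^{iθ₂}+r₃e^{iθ₃}=r₁+r₄e^{iθ₄} gives r₂ω₂e^{iθ₂}+r₃ω₃e^{iθ₃}=r₄ω₄e^{iθ₄}.
Eliminating the other unknown: ω₄ = r₂ω₂ sin(θ₂−θ₃) / [r₄ sin(θ₄−θ₃)].
Numerator sine = +0.99945; denominator sine = +0.95266.
Result = 0.047·1.885·(+0.99945) / (0.1341·(+0.95266)) = +0.69309 rad/s; magnitude 0.69309 rad/s.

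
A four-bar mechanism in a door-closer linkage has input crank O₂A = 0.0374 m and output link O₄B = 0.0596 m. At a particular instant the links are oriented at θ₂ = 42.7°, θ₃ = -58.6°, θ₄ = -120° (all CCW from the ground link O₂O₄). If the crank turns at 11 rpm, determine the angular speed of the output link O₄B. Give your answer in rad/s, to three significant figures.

ω₂ = 1.152 rad/s (from 11 rpm).
Differentiating the loop-closure r₂e^{iθ₂}+r₃e^{iθ₃}=r₁+r₄e^{iθ₄} gives r₂ω₂e^{iθ₂}+r₃ω₃e^{iθ₃}=r₄ω₄e^{iθ₄}.
Eliminating the other unknown: ω₄ = r₂ω₂ sin(θ₂−θ₃) / [r₄ sin(θ₄−θ₃)].
Numerator sine = +0.98061; denominator sine = -0.87798.
Result = 0.0374·1.152·(+0.98061) / (0.0596·(-0.87798)) = -0.80734 rad/s; magnitude 0.80734 rad/s.

0.807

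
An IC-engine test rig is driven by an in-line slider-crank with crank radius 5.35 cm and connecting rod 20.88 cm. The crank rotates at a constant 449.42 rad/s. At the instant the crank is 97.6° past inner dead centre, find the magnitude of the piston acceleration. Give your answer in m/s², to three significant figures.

4190

ω = 449.4 rad/s
x(θ) = r cosθ + √(L² − r² sin²θ); with ω constant, a = ω²·d²x/dθ².
d²x/dθ² = −r cosθ − r²(cos2θ)/√u − r⁴ sin²2θ/(4u^{3/2}),  u = L² − r² sin²θ = 0.0407853 m².
Substituting r = 0.0535 m, L = 0.2088 m, θ = 97.6°: d²x/dθ² = +0.020736 m.
a = ω²·d²x/dθ² = (449.4)²·(+0.020736) = +4188.1 m/s²;  |a| = 4188.1 m/s².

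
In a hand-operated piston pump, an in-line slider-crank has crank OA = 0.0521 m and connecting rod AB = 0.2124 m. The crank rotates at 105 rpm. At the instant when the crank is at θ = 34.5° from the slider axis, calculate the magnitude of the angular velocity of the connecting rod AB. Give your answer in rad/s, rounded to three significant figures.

ω = 11 rad/s (converted from 105 rpm).
The rod makes angle φ with the slider axis where L sinφ = r sinθ; differentiating, L cosφ·φ̇ = r ω cosθ.
L cosφ = √(L² − r² sin²θ) = 0.21034 m.
|ω_rod| = r ω |cosθ| / √(L² − r² sin²θ) = 0.0521·11·0.82413/0.21034 = 2.2445 rad/s.

2.24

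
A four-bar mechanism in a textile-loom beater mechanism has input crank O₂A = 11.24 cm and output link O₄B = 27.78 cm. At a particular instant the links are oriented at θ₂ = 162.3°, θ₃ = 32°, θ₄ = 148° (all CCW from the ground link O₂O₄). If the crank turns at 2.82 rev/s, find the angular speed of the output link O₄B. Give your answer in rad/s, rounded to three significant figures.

6.08

ω₂ = 17.72 rad/s (from 2.82 rev/s).
Differentiating the loop-closure r₂e^{iθ₂}+r₃e^{iθ₃}=r₁+r₄e^{iθ₄} gives r₂ω₂e^{iθ₂}+r₃ω₃e^{iθ₃}=r₄ω₄e^{iθ₄}.
Eliminating the other unknown: ω₄ = r₂ω₂ sin(θ₂−θ₃) / [r₄ sin(θ₄−θ₃)].
Numerator sine = +0.76267; denominator sine = +0.89879.
Result = 0.1124·17.72·(+0.76267) / (0.2778·(+0.89879)) = +6.0833 rad/s; magnitude 6.0833 rad/s.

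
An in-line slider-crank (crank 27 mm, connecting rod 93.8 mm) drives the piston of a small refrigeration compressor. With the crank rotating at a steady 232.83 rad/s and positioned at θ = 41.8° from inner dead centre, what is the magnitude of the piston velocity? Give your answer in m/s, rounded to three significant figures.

ω = 232.8 rad/s
For an in-line slider-crank, x = r cosθ + √(L² − r² sin²θ), so v = −rω sinθ·[1 + r cosθ/√(L² − r² sin²θ)].
With r = 0.027 m, L = 0.0938 m, θ = 41.8°: √(L² − r² sin²θ) = 0.092057 m.
v = −0.027·232.8·0.66653·[1 + 0.027·0.74548/0.092057] = -5.1062 m/s.
|v| = 5.1062 m/s.

5.11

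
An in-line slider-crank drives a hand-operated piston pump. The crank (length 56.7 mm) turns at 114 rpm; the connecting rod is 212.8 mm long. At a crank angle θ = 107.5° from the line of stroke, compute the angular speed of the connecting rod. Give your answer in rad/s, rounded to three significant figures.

0.989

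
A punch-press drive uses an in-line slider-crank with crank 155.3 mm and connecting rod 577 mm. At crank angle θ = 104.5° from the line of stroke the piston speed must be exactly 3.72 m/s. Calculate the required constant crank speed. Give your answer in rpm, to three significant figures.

For an in-line slider-crank, |v_piston| = rω|sinθ|·[1 + r cosθ/√(L² − r² sin²θ)].
With r = 0.1553 m, L = 0.577 m, θ = 104.5°: the bracketed kinematic factor |dx/dθ| = 0.13986 m.
ω = v/|dx/dθ| = 3.72/0.13986 = 26.598 rad/s.
N = 60ω/(2π) = 254 rpm.

254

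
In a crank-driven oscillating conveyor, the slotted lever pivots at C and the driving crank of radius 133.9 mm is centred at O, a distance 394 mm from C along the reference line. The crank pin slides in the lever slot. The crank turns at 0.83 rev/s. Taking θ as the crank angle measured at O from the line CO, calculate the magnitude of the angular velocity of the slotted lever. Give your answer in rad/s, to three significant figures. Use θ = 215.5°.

ω = 5.215 rad/s (from 0.83 rev/s).
Crank pin A relative to C: A = (d + r cosθ, r sinθ); lever angle φ = atan2(r sinθ, d + r cosθ).
Differentiating tanφ: φ̇ = rω(d cosθ + r)/(d² + r² + 2dr cosθ).
d² + r² + 2dr cosθ = |CA|² = 0.0872653 m²;  d cosθ + r = -0.18686 m.
|ω_lever| = |0.1339·5.215·-0.18686| / 0.0872653 = 1.4953 rad/s.

1.50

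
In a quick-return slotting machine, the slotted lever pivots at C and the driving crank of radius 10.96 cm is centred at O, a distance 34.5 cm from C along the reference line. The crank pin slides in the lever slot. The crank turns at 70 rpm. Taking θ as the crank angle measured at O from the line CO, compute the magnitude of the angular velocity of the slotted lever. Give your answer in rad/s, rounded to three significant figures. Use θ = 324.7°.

1.63

ω = 7.33 rad/s (from 70 rpm).
Crank pin A relative to C: A = (d + r cosθ, r sinθ); lever angle φ = atan2(r sinθ, d + r cosθ).
Differentiating tanφ: φ̇ = rω(d cosθ + r)/(d² + r² + 2dr cosθ).
d² + r² + 2dr cosθ = |CA|² = 0.192757 m²;  d cosθ + r = +0.39117 m.
|ω_lever| = |0.1096·7.33·+0.39117| / 0.192757 = 1.6304 rad/s.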